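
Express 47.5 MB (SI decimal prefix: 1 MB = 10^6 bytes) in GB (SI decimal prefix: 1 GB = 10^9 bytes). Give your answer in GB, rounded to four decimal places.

0.0475 GB

47.5 MB = 47.5 × 10^6 bytes = 47,500,000 bytes
1 GB = 1,000,000,000 bytes
47,500,000 / 1,000,000,000 = 0.0475 GB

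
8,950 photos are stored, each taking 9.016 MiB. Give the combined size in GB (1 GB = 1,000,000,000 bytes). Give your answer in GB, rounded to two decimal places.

Total = 8,950 × 9.016 MiB = 80693.2 MiB
= 80693.2 × 1,048,576 bytes = 84,612,952,883.2 bytes
1 GB = 1,000,000,000 bytes
84,612,952,883.2 / 1,000,000,000 = 84.61 GB

84.61 GB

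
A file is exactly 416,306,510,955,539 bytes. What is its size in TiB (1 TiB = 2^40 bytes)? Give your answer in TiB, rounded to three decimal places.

416,306,510,955,539 bytes given.
1 TiB = 1,099,511,627,776 bytes
416,306,510,955,539 / 1,099,511,627,776 = 378.629 TiB

378.629 TiB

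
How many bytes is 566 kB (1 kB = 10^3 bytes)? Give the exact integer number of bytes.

566 × 1,000 = 566,000 bytes

566,000 bytes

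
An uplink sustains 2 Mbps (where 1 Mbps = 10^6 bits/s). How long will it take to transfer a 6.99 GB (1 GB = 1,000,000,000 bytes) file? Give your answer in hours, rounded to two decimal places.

7.77 hours

6.99 GB = 6,990,000,000 bytes = 55,920,000,000 bits
2 Mbps = 2,000,000 bits/s
time = 55,920,000,000 / 2,000,000 = 27,960.0000 s
27,960.0000 s / 3600 = 7.77 hours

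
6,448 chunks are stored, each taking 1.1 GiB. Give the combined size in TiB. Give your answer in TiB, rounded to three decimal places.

6.927 TiB

Total = 6,448 × 1.1 GiB = 7092.8 GiB
= 7092.8 × 1,073,741,824 bytes = 7,615,836,009,267.2 bytes
1 TiB = 1,099,511,627,776 bytes
7,615,836,009,267.2 / 1,099,511,627,776 = 6.927 TiB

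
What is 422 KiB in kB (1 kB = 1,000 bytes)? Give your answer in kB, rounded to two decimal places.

432.13 kB

422 KiB = 422 × 2^10 bytes = 432,128 bytes
1 kB = 10^3 bytes = 1,000 bytes
432,128 / 1,000 = 432.13 kB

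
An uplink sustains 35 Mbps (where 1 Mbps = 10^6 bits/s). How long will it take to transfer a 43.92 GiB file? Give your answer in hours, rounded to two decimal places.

43.92 GiB = 47,158,740,910.08 bytes = 377,269,927,280.64 bits
35 Mbps = 35,000,000 bits/s
time = 377,269,927,280.64 / 35,000,000 = 10,779.1408 s
10,779.1408 s / 3600 = 2.99 hours

2.99 hours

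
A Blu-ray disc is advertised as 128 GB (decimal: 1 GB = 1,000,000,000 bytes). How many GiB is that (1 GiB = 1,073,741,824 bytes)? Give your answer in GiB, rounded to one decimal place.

128 GB = 128 × 10^9 bytes = 128,000,000,000 bytes
1 GiB = 2^30 bytes = 1,073,741,824 bytes
128,000,000,000 / 1,073,741,824 = 119.2 GiB

119.2 GiB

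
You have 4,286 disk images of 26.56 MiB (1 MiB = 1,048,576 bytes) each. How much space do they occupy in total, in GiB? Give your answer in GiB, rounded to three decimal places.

Total = 4,286 × 26.56 MiB = 113836.16 MiB
= 113836.16 × 1,048,576 bytes = 119,365,865,308.16 bytes
1 GiB = 1,073,741,824 bytes
119,365,865,308.16 / 1,073,741,824 = 111.168 GiB

111.168 GiB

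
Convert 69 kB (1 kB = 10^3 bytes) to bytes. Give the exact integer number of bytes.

69,000 bytes

69 × 1,000 = 69,000 bytes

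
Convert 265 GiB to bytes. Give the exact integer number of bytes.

284,541,583,360 bytes

265 × 1,073,741,824 = 284,541,583,360 bytes  (1 GiB = 2^30 bytes)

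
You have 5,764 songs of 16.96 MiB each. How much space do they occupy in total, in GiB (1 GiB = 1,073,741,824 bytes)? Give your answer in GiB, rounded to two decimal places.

95.47 GiB

Total = 5,764 × 16.96 MiB = 97757.44 MiB
= 97757.44 × 1,048,576 bytes = 102,506,105,405.44 bytes
1 GiB = 1,073,741,824 bytes
102,506,105,405.44 / 1,073,741,824 = 95.47 GiB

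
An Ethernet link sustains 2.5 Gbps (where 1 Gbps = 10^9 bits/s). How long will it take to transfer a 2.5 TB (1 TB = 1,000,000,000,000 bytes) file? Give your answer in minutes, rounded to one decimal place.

2.5 TB = 2,500,000,000,000 bytes = 20,000,000,000,000 bits
2.5 Gbps = 2,500,000,000 bits/s
time = 20,000,000,000,000 / 2,500,000,000 = 8,000.00 s
8,000.00 s / 60 = 133.3 minutes

133.3 minutes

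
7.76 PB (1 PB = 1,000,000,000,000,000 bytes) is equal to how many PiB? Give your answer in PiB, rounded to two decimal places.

7.76 PB = 7.76 × 10^15 bytes = 7,760,000,000,000,000 bytes
1 PiB = 1,125,899,906,842,624 bytes
7,760,000,000,000,000 / 1,125,899,906,842,624 = 6.89 PiB

6.89 PiB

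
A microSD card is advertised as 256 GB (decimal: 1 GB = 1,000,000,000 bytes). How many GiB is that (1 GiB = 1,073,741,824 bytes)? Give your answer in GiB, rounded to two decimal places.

238.42 GiB

256 GB × 1,000,000,000 bytes/GB = 256,000,000,000 bytes
1 GiB = 1,073,741,824 bytes
256,000,000,000 / 1,073,741,824 = 238.42 GiB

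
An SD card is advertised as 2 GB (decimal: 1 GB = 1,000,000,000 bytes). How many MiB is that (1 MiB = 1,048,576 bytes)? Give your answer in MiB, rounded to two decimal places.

1,907.35 MiB

2 GB × 1,000,000,000 bytes/GB = 2,000,000,000 bytes
1 MiB = 1,048,576 bytes
2,000,000,000 / 1,048,576 = 1,907.35 MiB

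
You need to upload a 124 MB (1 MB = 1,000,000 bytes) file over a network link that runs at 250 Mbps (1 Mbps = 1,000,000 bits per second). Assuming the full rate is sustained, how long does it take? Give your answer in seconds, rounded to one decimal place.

4.0 seconds

124 MB = 124,000,000 bytes = 992,000,000 bits
250 Mbps = 250,000,000 bits/s
time = 992,000,000 / 250,000,000 = 4.0 s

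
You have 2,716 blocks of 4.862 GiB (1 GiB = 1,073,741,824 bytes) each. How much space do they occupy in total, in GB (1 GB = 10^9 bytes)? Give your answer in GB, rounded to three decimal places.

Total = 2,716 × 4.862 GiB = 13205.192 GiB
= 13205.192 × 1,073,741,824 bytes = 14,178,966,944,350.208 bytes
1 GB = 1,000,000,000 bytes
14,178,966,944,350.208 / 1,000,000,000 = 14,178.967 GB

14,178.967 GB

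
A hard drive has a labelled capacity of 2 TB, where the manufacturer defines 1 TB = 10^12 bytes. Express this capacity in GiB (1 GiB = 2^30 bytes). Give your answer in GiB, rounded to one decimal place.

1,862.6 GiB

2 TB = 2 × 10^12 bytes = 2,000,000,000,000 bytes
1 GiB = 1,073,741,824 bytes
2,000,000,000,000 / 1,073,741,824 = 1,862.6 GiB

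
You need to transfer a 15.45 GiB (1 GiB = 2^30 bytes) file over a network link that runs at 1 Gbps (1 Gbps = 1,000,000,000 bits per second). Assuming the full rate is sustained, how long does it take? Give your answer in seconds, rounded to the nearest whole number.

15.45 GiB = 16,589,311,180.8 bytes = 132,714,489,446.4 bits
1 Gbps = 1,000,000,000 bits/s
time = 132,714,489,446.4 / 1,000,000,000 = 133 s

133 seconds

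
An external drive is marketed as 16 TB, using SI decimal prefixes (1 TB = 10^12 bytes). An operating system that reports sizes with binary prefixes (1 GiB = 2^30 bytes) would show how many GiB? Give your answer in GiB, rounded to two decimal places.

14,901.16 GiB

16 TB × 1,000,000,000,000 bytes/TB = 16,000,000,000,000 bytes
1 GiB = 1,073,741,824 bytes
16,000,000,000,000 / 1,073,741,824 = 14,901.16 GiB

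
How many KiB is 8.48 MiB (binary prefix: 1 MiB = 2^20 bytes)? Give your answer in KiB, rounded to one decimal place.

8.48 MiB × 1,048,576 bytes/MiB = 8,891,924.48 bytes
1 KiB = 1,024 bytes
8,891,924.48 / 1,024 = 8,683.5 KiB

8,683.5 KiB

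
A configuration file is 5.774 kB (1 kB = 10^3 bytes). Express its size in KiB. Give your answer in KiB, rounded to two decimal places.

5.774 kB × 1,000 bytes/kB = 5,774 bytes
1 KiB = 2^10 bytes = 1,024 bytes
5,774 / 1,024 = 5.64 KiB

5.64 KiB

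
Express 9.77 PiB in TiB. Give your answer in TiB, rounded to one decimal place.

10,004.5 TiB

9.77 PiB = 9.77 × 2^50 bytes = 11,000,042,089,852,436.48 bytes
1 TiB = 1,099,511,627,776 bytes
11,000,042,089,852,436.48 / 1,099,511,627,776 = 10,004.5 TiB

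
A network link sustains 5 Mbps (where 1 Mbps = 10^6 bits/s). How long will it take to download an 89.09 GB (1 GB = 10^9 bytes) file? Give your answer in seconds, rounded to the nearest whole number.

142,544 seconds

89.09 GB = 89,090,000,000 bytes = 712,720,000,000 bits
5 Mbps = 5,000,000 bits/s
time = 712,720,000,000 / 5,000,000 = 142,544 s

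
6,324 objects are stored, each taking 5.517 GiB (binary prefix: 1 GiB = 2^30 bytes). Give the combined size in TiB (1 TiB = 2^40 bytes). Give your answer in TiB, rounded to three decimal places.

Total = 6,324 × 5.517 GiB = 34889.508 GiB
= 34889.508 × 1,073,741,824 bytes = 37,462,323,958,382.592 bytes
1 TiB = 1,099,511,627,776 bytes
37,462,323,958,382.592 / 1,099,511,627,776 = 34.072 TiB

34.072 TiB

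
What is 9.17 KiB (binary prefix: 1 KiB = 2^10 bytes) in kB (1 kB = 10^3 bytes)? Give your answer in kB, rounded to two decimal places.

9.17 KiB × 1,024 bytes/KiB = 9,390.08 bytes
1 kB = 10^3 bytes = 1,000 bytes
9,390.08 / 1,000 = 9.39 kB

9.39 kB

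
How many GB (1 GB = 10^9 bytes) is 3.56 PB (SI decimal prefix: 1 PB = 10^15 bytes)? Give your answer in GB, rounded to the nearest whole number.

3.56 PB × 1,000,000,000,000,000 bytes/PB = 3,560,000,000,000,000 bytes
1 GB = 10^9 bytes = 1,000,000,000 bytes
3,560,000,000,000,000 / 1,000,000,000 = 3,560,000 GB

3,560,000 GB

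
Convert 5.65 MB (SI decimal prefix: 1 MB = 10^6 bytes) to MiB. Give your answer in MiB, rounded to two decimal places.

5.65 MB × 1,000,000 bytes/MB = 5,650,000 bytes
1 MiB = 1,048,576 bytes
5,650,000 / 1,048,576 = 5.39 MiB

5.39 MiB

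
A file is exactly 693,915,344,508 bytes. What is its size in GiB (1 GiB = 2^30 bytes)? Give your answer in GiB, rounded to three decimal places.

693,915,344,508 bytes given.
1 GiB = 2^30 bytes = 1,073,741,824 bytes
693,915,344,508 / 1,073,741,824 = 646.259 GiB

646.259 GiB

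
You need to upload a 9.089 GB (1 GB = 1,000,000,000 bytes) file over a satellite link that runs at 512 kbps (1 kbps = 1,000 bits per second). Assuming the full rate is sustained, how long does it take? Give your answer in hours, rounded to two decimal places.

39.45 hours

9.089 GB = 9,089,000,000 bytes = 72,712,000,000 bits
512 kbps = 512,000 bits/s
time = 72,712,000,000 / 512,000 = 142,015.6250 s
142,015.6250 s / 3600 = 39.45 hours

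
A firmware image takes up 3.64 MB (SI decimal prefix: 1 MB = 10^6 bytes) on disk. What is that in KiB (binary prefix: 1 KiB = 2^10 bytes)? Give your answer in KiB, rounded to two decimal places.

3,554.69 KiB

3.64 MB = 3.64 × 10^6 bytes = 3,640,000 bytes
1 KiB = 1,024 bytes
3,640,000 / 1,024 = 3,554.69 KiB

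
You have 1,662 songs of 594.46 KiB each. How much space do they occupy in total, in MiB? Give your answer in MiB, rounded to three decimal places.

Total = 1,662 × 594.46 KiB = 987992.52 KiB
= 987992.52 × 1,024 bytes = 1,011,704,340.48 bytes
1 MiB = 1,048,576 bytes
1,011,704,340.48 / 1,048,576 = 964.836 MiB

964.836 MiB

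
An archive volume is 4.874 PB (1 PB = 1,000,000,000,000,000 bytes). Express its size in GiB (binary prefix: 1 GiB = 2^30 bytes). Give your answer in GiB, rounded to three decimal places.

4.874 PB = 4.874 × 10^15 bytes = 4,874,000,000,000,000 bytes
1 GiB = 1,073,741,824 bytes
4,874,000,000,000,000 / 1,073,741,824 = 4,539,266.229 GiB

4,539,266.229 GiB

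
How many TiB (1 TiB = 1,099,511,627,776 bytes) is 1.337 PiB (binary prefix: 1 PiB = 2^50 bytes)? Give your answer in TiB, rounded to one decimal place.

1,369.1 TiB

1.337 PiB = 1.337 × 2^50 bytes = 1,505,328,175,448,588.288 bytes
1 TiB = 2^40 bytes = 1,099,511,627,776 bytes
1,505,328,175,448,588.288 / 1,099,511,627,776 = 1,369.1 TiB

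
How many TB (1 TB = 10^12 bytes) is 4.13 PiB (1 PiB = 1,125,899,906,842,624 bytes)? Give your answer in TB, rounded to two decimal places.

4.13 PiB = 4.13 × 2^50 bytes = 4,649,966,615,260,037.12 bytes
1 TB = 1,000,000,000,000 bytes
4,649,966,615,260,037.12 / 1,000,000,000,000 = 4,649.97 TB

4,649.97 TB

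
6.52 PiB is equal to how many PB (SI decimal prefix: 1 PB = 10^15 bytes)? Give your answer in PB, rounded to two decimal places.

7.34 PB

6.52 PiB = 6.52 × 2^50 bytes = 7,340,867,392,613,908.48 bytes
1 PB = 1,000,000,000,000,000 bytes
7,340,867,392,613,908.48 / 1,000,000,000,000,000 = 7.34 PB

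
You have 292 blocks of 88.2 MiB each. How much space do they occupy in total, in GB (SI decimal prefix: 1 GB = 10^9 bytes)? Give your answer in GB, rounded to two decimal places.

Total = 292 × 88.2 MiB = 25754.4 MiB
= 25754.4 × 1,048,576 bytes = 27,005,445,734.4 bytes
1 GB = 1,000,000,000 bytes
27,005,445,734.4 / 1,000,000,000 = 27.01 GB

27.01 GB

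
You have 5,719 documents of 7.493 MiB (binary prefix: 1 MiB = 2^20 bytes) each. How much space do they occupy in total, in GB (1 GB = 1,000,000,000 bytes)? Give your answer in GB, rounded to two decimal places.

Total = 5,719 × 7.493 MiB = 42852.467 MiB
= 42852.467 × 1,048,576 bytes = 44,934,068,436.992 bytes
1 GB = 1,000,000,000 bytes
44,934,068,436.992 / 1,000,000,000 = 44.93 GB

44.93 GB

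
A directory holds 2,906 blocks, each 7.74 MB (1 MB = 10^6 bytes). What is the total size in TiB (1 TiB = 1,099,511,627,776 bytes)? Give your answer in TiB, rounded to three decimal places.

0.020 TiB

Total = 2,906 × 7.74 MB = 22492.44 MB
= 22492.44 × 1,000,000 bytes = 22,492,440,000 bytes
1 TiB = 1,099,511,627,776 bytes
22,492,440,000 / 1,099,511,627,776 = 0.020 TiB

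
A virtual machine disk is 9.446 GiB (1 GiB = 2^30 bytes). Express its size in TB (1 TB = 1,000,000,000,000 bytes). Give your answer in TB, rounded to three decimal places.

9.446 GiB × 1,073,741,824 bytes/GiB = 10,142,565,269.504 bytes
1 TB = 1,000,000,000,000 bytes
10,142,565,269.504 / 1,000,000,000,000 = 0.010 TB

0.010 TB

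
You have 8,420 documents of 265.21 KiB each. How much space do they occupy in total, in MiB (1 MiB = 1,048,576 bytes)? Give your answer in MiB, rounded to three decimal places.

2,180.731 MiB

Total = 8,420 × 265.21 KiB = 2233068.2 KiB
= 2233068.2 × 1,024 bytes = 2,286,661,836.8 bytes
1 MiB = 1,048,576 bytes
2,286,661,836.8 / 1,048,576 = 2,180.731 MiB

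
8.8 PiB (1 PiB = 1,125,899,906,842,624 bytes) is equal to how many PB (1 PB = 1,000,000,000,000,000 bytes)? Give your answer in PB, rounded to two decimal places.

8.8 PiB = 8.8 × 2^50 bytes = 9,907,919,180,215,091.2 bytes
1 PB = 10^15 bytes = 1,000,000,000,000,000 bytes
9,907,919,180,215,091.2 / 1,000,000,000,000,000 = 9.91 PB

9.91 PB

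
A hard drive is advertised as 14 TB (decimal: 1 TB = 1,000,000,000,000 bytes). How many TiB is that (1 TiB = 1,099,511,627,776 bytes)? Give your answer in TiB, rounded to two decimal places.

12.73 TiB

14 TB = 14 × 10^12 bytes = 14,000,000,000,000 bytes
1 TiB = 2^40 bytes = 1,099,511,627,776 bytes
14,000,000,000,000 / 1,099,511,627,776 = 12.73 TiB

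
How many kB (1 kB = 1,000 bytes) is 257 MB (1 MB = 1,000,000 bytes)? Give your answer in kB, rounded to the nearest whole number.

257 MB = 257 × 10^6 bytes = 257,000,000 bytes
1 kB = 1,000 bytes
257,000,000 / 1,000 = 257,000 kB

257,000 kB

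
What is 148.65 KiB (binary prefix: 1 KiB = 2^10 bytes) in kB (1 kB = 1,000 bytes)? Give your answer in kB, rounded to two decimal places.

152.22 kB

148.65 KiB × 1,024 bytes/KiB = 152,217.6 bytes
1 kB = 10^3 bytes = 1,000 bytes
152,217.6 / 1,000 = 152.22 kB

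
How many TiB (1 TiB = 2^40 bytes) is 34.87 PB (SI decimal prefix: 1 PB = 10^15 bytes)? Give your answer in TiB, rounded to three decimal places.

34.87 PB = 34.87 × 10^15 bytes = 34,870,000,000,000,000 bytes
1 TiB = 1,099,511,627,776 bytes
34,870,000,000,000,000 / 1,099,511,627,776 = 31,714.080 TiB

31,714.080 TiB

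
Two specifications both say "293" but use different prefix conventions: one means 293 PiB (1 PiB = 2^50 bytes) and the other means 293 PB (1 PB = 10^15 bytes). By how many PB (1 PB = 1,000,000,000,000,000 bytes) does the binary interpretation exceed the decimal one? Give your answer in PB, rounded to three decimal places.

293 PiB = 293 × 1,125,899,906,842,624 = 329,888,672,704,888,832 bytes
293 PB = 293 × 1,000,000,000,000,000 = 293,000,000,000,000,000 bytes
difference = 36,888,672,704,888,832 bytes
36,888,672,704,888,832 / 1,000,000,000,000,000 = 36.889 PB

36.889 PB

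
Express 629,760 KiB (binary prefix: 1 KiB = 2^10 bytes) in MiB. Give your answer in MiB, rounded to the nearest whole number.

615 MiB

629,760 KiB = 629,760 × 2^10 bytes = 644,874,240 bytes
1 MiB = 2^20 bytes = 1,048,576 bytes
644,874,240 / 1,048,576 = 615 MiB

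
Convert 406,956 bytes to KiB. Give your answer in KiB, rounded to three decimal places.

406,956 bytes given.
1 KiB = 1,024 bytes
406,956 / 1,024 = 397.418 KiB

397.418 KiB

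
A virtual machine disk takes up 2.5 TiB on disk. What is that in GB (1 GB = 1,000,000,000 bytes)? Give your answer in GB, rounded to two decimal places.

2,748.78 GB

2.5 TiB = 2.5 × 2^40 bytes = 2,748,779,069,440 bytes
1 GB = 10^9 bytes = 1,000,000,000 bytes
2,748,779,069,440 / 1,000,000,000 = 2,748.78 GB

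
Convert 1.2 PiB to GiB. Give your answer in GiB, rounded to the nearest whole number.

1,258,291 GiB

1.2 PiB × 1,125,899,906,842,624 bytes/PiB = 1,351,079,888,211,148.8 bytes
1 GiB = 1,073,741,824 bytes
1,351,079,888,211,148.8 / 1,073,741,824 = 1,258,291 GiB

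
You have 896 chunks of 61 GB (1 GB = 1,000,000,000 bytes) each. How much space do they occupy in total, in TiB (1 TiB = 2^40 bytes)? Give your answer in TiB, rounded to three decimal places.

49.709 TiB

Total = 896 × 61 GB = 54,656 GB
= 54,656 × 1,000,000,000 bytes = 54,656,000,000,000 bytes
1 TiB = 1,099,511,627,776 bytes
54,656,000,000,000 / 1,099,511,627,776 = 49.709 TiB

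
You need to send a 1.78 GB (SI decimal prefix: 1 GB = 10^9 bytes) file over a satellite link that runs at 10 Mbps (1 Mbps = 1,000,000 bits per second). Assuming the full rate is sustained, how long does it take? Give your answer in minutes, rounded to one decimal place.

1.78 GB = 1,780,000,000 bytes = 14,240,000,000 bits
10 Mbps = 10,000,000 bits/s
time = 14,240,000,000 / 10,000,000 = 1,424.00 s
1,424.00 s / 60 = 23.7 minutes

23.7 minutes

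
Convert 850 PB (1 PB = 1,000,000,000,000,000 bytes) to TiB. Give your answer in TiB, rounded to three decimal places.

773,070.497 TiB

850 PB = 850 × 10^15 bytes = 850,000,000,000,000,000 bytes
1 TiB = 1,099,511,627,776 bytes
850,000,000,000,000,000 / 1,099,511,627,776 = 773,070.497 TiB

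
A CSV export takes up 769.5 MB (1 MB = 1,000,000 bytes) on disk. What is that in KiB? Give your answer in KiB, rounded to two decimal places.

769.5 MB = 769.5 × 10^6 bytes = 769,500,000 bytes
1 KiB = 1,024 bytes
769,500,000 / 1,024 = 751,464.84 KiB

751,464.84 KiB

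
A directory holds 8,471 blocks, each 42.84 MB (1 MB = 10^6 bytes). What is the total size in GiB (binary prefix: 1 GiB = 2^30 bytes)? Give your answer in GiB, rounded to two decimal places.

337.97 GiB

Total = 8,471 × 42.84 MB = 362897.64 MB
= 362897.64 × 1,000,000 bytes = 362,897,640,000 bytes
1 GiB = 1,073,741,824 bytes
362,897,640,000 / 1,073,741,824 = 337.97 GiB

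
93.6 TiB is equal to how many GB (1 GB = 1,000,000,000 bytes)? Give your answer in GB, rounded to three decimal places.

93.6 TiB = 93.6 × 2^40 bytes = 102,914,288,359,833.6 bytes
1 GB = 1,000,000,000 bytes
102,914,288,359,833.6 / 1,000,000,000 = 102,914.288 GB

102,914.288 GB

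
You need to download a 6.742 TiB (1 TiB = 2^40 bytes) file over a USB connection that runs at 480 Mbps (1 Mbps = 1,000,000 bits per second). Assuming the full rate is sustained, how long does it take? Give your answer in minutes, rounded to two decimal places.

6.742 TiB = 7,412,907,394,465.792 bytes = 59,303,259,155,726.336 bits
480 Mbps = 480,000,000 bits/s
time = 59,303,259,155,726.336 / 480,000,000 = 123,548.457 s
123,548.457 s / 60 = 2,059.14 minutes

2,059.14 minutes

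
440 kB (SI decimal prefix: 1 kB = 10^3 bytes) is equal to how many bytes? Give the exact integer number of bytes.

440,000 bytes

440 × 1,000 = 440,000 bytes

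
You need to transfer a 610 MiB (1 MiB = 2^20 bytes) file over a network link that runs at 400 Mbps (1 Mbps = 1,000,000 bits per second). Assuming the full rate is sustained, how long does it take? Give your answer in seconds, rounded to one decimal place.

610 MiB = 639,631,360 bytes = 5,117,050,880 bits
400 Mbps = 400,000,000 bits/s
time = 5,117,050,880 / 400,000,000 = 12.8 s

12.8 seconds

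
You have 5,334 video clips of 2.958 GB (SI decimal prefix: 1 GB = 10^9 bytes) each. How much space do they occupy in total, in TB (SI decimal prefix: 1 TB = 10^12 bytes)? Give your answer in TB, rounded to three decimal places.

Total = 5,334 × 2.958 GB = 15777.972 GB
= 15777.972 × 1,000,000,000 bytes = 15,777,972,000,000 bytes
1 TB = 1,000,000,000,000 bytes
15,777,972,000,000 / 1,000,000,000,000 = 15.778 TB

15.778 TB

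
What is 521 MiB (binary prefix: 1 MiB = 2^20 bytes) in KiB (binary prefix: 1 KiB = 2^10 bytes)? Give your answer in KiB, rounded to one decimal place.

533,504.0 KiB

521 MiB × 1,048,576 bytes/MiB = 546,308,096 bytes
1 KiB = 1,024 bytes
546,308,096 / 1,024 = 533,504.0 KiB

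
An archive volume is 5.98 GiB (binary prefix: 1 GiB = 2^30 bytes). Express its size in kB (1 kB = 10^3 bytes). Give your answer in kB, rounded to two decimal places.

6,420,976.11 kB

5.98 GiB × 1,073,741,824 bytes/GiB = 6,420,976,107.52 bytes
1 kB = 1,000 bytes
6,420,976,107.52 / 1,000 = 6,420,976.11 kB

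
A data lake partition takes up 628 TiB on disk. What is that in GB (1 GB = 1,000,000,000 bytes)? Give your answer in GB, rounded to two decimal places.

690,493.30 GB

628 TiB = 628 × 2^40 bytes = 690,493,302,243,328 bytes
1 GB = 10^9 bytes = 1,000,000,000 bytes
690,493,302,243,328 / 1,000,000,000 = 690,493.30 GB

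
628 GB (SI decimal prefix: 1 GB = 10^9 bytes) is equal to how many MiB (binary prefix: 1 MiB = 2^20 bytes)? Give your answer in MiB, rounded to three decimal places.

628 GB = 628 × 10^9 bytes = 628,000,000,000 bytes
1 MiB = 2^20 bytes = 1,048,576 bytes
628,000,000,000 / 1,048,576 = 598,907.471 MiB

598,907.471 MiB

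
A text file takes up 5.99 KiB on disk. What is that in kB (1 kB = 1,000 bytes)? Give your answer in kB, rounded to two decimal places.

6.13 kB

5.99 KiB = 5.99 × 2^10 bytes = 6,133.76 bytes
1 kB = 10^3 bytes = 1,000 bytes
6,133.76 / 1,000 = 6.13 kB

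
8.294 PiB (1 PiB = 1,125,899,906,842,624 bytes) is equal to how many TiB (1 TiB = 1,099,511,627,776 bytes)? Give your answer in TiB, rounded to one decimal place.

8.294 PiB = 8.294 × 2^50 bytes = 9,338,213,827,352,723.456 bytes
1 TiB = 1,099,511,627,776 bytes
9,338,213,827,352,723.456 / 1,099,511,627,776 = 8,493.1 TiB

8,493.1 TiB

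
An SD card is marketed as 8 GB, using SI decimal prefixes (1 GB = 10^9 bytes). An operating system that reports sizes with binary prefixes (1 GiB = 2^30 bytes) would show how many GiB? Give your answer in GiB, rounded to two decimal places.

8 GB × 1,000,000,000 bytes/GB = 8,000,000,000 bytes
1 GiB = 2^30 bytes = 1,073,741,824 bytes
8,000,000,000 / 1,073,741,824 = 7.45 GiB

7.45 GiB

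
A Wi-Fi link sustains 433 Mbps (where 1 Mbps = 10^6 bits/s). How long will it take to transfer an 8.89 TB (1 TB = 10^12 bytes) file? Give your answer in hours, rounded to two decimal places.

8.89 TB = 8,890,000,000,000 bytes = 71,120,000,000,000 bits
433 Mbps = 433,000,000 bits/s
time = 71,120,000,000,000 / 433,000,000 = 164,249.4226 s
164,249.4226 s / 3600 = 45.62 hours

45.62 hours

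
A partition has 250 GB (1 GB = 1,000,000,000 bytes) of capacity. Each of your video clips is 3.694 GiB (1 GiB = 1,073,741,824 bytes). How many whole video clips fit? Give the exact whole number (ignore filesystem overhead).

Capacity: 250 GB = 250,000,000,000 bytes
Per item: 3.694 GiB = 3,966,402,297.856 bytes
⌊250,000,000,000 / 3,966,402,297.856⌋ = 63

63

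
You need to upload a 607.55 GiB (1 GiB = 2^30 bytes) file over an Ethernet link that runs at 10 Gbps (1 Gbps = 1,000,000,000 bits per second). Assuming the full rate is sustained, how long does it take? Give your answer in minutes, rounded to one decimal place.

607.55 GiB = 652,351,845,171.2 bytes = 5,218,814,761,369.6 bits
10 Gbps = 10,000,000,000 bits/s
time = 5,218,814,761,369.6 / 10,000,000,000 = 521.88 s
521.88 s / 60 = 8.7 minutes

8.7 minutes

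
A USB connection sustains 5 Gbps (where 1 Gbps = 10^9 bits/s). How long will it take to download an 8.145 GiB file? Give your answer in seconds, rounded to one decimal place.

8.145 GiB = 8,745,627,156.48 bytes = 69,965,017,251.84 bits
5 Gbps = 5,000,000,000 bits/s
time = 69,965,017,251.84 / 5,000,000,000 = 14.0 s

14.0 seconds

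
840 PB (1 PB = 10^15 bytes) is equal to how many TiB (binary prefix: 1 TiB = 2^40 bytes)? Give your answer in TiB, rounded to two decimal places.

840 PB = 840 × 10^15 bytes = 840,000,000,000,000,000 bytes
1 TiB = 2^40 bytes = 1,099,511,627,776 bytes
840,000,000,000,000,000 / 1,099,511,627,776 = 763,975.55 TiB

763,975.55 TiB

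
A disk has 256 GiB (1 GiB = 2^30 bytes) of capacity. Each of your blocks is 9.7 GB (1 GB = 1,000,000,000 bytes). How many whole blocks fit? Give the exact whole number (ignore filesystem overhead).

28

Capacity: 256 GiB = 274,877,906,944 bytes
Per item: 9.7 GB = 9,700,000,000 bytes
⌊274,877,906,944 / 9,700,000,000⌋ = 28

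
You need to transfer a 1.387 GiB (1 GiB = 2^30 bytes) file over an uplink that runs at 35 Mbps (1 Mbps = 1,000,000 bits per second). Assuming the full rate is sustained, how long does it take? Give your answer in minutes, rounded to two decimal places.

1.387 GiB = 1,489,279,909.888 bytes = 11,914,239,279.104 bits
35 Mbps = 35,000,000 bits/s
time = 11,914,239,279.104 / 35,000,000 = 340.407 s
340.407 s / 60 = 5.67 minutes

5.67 minutes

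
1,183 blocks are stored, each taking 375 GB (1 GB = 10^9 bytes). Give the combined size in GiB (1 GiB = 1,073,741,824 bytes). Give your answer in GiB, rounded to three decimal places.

Total = 1,183 × 375 GB = 443,625 GB
= 443,625 × 1,000,000,000 bytes = 443,625,000,000,000 bytes
1 GiB = 1,073,741,824 bytes
443,625,000,000,000 / 1,073,741,824 = 413,157.977 GiB

413,157.977 GiB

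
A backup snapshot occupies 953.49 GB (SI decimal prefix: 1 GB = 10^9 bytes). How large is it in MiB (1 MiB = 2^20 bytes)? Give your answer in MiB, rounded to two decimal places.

953.49 GB = 953.49 × 10^9 bytes = 953,490,000,000 bytes
1 MiB = 1,048,576 bytes
953,490,000,000 / 1,048,576 = 909,318.92 MiB

909,318.92 MiB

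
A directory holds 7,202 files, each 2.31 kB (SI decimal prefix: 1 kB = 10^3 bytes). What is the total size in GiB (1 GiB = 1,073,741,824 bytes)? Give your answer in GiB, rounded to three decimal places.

Total = 7,202 × 2.31 kB = 16636.62 kB
= 16636.62 × 1,000 bytes = 16,636,620 bytes
1 GiB = 1,073,741,824 bytes
16,636,620 / 1,073,741,824 = 0.015 GiB

0.015 GiB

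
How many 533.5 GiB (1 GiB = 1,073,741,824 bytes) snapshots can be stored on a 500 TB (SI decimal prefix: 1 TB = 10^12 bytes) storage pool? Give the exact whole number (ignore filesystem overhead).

872

Capacity: 500 TB = 500,000,000,000,000 bytes
Per item: 533.5 GiB = 572,841,263,104 bytes
⌊500,000,000,000,000 / 572,841,263,104⌋ = 872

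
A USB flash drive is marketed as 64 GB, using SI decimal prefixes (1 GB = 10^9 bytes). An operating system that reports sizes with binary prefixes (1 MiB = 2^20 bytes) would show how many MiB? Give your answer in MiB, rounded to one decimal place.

61,035.2 MiB

64 GB × 1,000,000,000 bytes/GB = 64,000,000,000 bytes
1 MiB = 1,048,576 bytes
64,000,000,000 / 1,048,576 = 61,035.2 MiB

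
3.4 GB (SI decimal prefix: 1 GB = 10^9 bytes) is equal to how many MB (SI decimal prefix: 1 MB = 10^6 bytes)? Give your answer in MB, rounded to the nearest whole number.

3,400 MB

3.4 GB = 3.4 × 10^9 bytes = 3,400,000,000 bytes
1 MB = 10^6 bytes = 1,000,000 bytes
3,400,000,000 / 1,000,000 = 3,400 MB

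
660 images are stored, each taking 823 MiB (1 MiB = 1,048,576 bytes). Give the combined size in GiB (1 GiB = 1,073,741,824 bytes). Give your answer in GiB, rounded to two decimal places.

530.45 GiB

Total = 660 × 823 MiB = 543,180 MiB
= 543,180 × 1,048,576 bytes = 569,565,511,680 bytes
1 GiB = 1,073,741,824 bytes
569,565,511,680 / 1,073,741,824 = 530.45 GiB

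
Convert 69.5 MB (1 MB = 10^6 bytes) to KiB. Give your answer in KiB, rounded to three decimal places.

67,871.094 KiB

69.5 MB = 69.5 × 10^6 bytes = 69,500,000 bytes
1 KiB = 2^10 bytes = 1,024 bytes
69,500,000 / 1,024 = 67,871.094 KiB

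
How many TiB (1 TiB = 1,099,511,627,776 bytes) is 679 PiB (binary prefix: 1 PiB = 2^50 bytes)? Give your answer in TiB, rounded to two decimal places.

695,296.00 TiB

679 PiB = 679 × 2^50 bytes = 764,486,036,746,141,696 bytes
1 TiB = 2^40 bytes = 1,099,511,627,776 bytes
764,486,036,746,141,696 / 1,099,511,627,776 = 695,296.00 TiB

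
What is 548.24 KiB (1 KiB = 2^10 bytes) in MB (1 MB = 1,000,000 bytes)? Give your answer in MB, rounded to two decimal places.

548.24 KiB = 548.24 × 2^10 bytes = 561,397.76 bytes
1 MB = 10^6 bytes = 1,000,000 bytes
561,397.76 / 1,000,000 = 0.56 MB

0.56 MB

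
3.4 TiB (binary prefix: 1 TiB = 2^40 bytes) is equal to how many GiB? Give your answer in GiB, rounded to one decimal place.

3,481.6 GiB

3.4 TiB = 3.4 × 2^40 bytes = 3,738,339,534,438.4 bytes
1 GiB = 2^30 bytes = 1,073,741,824 bytes
3,738,339,534,438.4 / 1,073,741,824 = 3,481.6 GiB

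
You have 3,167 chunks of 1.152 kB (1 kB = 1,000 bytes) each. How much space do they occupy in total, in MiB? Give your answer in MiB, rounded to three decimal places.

Total = 3,167 × 1.152 kB = 3648.384 kB
= 3648.384 × 1,000 bytes = 3,648,384 bytes
1 MiB = 1,048,576 bytes
3,648,384 / 1,048,576 = 3.479 MiB

3.479 MiB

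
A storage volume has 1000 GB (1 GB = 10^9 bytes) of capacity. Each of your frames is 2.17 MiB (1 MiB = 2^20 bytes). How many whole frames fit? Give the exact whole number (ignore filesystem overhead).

439,481

Capacity: 1000 GB = 1,000,000,000,000 bytes
Per item: 2.17 MiB = 2,275,409.92 bytes
⌊1,000,000,000,000 / 2,275,409.92⌋ = 439,481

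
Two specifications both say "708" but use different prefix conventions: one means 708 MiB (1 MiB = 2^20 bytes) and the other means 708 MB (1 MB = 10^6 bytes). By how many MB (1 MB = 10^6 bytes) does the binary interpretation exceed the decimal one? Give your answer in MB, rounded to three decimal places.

34.392 MB

708 MiB = 708 × 1,048,576 = 742,391,808 bytes
708 MB = 708 × 1,000,000 = 708,000,000 bytes
difference = 34,391,808 bytes
34,391,808 / 1,000,000 = 34.392 MB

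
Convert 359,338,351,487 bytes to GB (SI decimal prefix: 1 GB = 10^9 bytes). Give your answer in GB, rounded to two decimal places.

359.34 GB

359,338,351,487 bytes given.
1 GB = 1,000,000,000 bytes
359,338,351,487 / 1,000,000,000 = 359.34 GB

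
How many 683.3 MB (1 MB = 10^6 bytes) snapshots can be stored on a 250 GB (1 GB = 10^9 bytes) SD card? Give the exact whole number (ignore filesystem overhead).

365

Capacity: 250 GB = 250,000,000,000 bytes
Per item: 683.3 MB = 683,300,000 bytes
⌊250,000,000,000 / 683,300,000⌋ = 365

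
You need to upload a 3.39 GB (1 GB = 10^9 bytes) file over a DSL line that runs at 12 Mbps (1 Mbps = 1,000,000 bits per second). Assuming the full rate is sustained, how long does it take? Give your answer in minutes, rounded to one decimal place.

37.7 minutes

3.39 GB = 3,390,000,000 bytes = 27,120,000,000 bits
12 Mbps = 12,000,000 bits/s
time = 27,120,000,000 / 12,000,000 = 2,260.00 s
2,260.00 s / 60 = 37.7 minutes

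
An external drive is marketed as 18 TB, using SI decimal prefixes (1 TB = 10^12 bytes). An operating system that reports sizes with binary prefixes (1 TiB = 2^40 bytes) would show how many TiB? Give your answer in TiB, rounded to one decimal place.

18 TB = 18 × 10^12 bytes = 18,000,000,000,000 bytes
1 TiB = 2^40 bytes = 1,099,511,627,776 bytes
18,000,000,000,000 / 1,099,511,627,776 = 16.4 TiB

16.4 TiB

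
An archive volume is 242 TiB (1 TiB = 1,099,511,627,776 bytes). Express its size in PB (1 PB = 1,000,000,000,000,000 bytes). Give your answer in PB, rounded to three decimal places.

242 TiB = 242 × 2^40 bytes = 266,081,813,921,792 bytes
1 PB = 1,000,000,000,000,000 bytes
266,081,813,921,792 / 1,000,000,000,000,000 = 0.266 PB

0.266 PB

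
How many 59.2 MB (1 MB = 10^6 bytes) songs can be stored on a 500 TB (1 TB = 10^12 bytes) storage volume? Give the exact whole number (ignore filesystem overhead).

Capacity: 500 TB = 500,000,000,000,000 bytes
Per item: 59.2 MB = 59,200,000 bytes
⌊500,000,000,000,000 / 59,200,000⌋ = 8,445,945

8,445,945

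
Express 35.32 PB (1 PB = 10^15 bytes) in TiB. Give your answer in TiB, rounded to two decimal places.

35.32 PB = 35.32 × 10^15 bytes = 35,320,000,000,000,000 bytes
1 TiB = 2^40 bytes = 1,099,511,627,776 bytes
35,320,000,000,000,000 / 1,099,511,627,776 = 32,123.35 TiB

32,123.35 TiB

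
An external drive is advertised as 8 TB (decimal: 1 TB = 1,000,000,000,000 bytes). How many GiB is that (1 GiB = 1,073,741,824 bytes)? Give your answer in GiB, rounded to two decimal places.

7,450.58 GiB

8 TB × 1,000,000,000,000 bytes/TB = 8,000,000,000,000 bytes
1 GiB = 1,073,741,824 bytes
8,000,000,000,000 / 1,073,741,824 = 7,450.58 GiB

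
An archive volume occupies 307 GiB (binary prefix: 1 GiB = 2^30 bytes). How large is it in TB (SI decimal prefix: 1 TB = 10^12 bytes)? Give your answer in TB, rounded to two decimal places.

307 GiB = 307 × 2^30 bytes = 329,638,739,968 bytes
1 TB = 10^12 bytes = 1,000,000,000,000 bytes
329,638,739,968 / 1,000,000,000,000 = 0.33 TB

0.33 TB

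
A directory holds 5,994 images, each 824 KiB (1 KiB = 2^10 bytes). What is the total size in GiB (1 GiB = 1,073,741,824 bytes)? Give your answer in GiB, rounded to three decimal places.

4.710 GiB

Total = 5,994 × 824 KiB = 4,939,056 KiB
= 4,939,056 × 1,024 bytes = 5,057,593,344 bytes
1 GiB = 1,073,741,824 bytes
5,057,593,344 / 1,073,741,824 = 4.710 GiB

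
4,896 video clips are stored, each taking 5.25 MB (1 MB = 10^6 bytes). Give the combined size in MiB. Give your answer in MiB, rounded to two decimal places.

24,513.24 MiB

Total = 4,896 × 5.25 MB = 25,704 MB
= 25,704 × 1,000,000 bytes = 25,704,000,000 bytes
1 MiB = 1,048,576 bytes
25,704,000,000 / 1,048,576 = 24,513.24 MiB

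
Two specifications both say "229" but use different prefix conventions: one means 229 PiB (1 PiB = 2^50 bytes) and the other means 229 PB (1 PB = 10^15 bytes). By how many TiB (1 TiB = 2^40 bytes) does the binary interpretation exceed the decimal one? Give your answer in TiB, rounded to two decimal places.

229 PiB = 229 × 1,125,899,906,842,624 = 257,831,078,666,960,896 bytes
229 PB = 229 × 1,000,000,000,000,000 = 229,000,000,000,000,000 bytes
difference = 28,831,078,666,960,896 bytes
28,831,078,666,960,896 / 1,099,511,627,776 = 26,221.71 TiB

26,221.71 TiB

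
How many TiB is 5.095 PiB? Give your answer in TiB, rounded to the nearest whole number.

5,217 TiB

5.095 PiB × 1,125,899,906,842,624 bytes/PiB = 5,736,460,025,363,169.28 bytes
1 TiB = 2^40 bytes = 1,099,511,627,776 bytes
5,736,460,025,363,169.28 / 1,099,511,627,776 = 5,217 TiB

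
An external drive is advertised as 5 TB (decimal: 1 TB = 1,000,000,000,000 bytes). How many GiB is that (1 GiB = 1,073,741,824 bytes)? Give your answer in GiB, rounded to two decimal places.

4,656.61 GiB

5 TB × 1,000,000,000,000 bytes/TB = 5,000,000,000,000 bytes
1 GiB = 1,073,741,824 bytes
5,000,000,000,000 / 1,073,741,824 = 4,656.61 GiB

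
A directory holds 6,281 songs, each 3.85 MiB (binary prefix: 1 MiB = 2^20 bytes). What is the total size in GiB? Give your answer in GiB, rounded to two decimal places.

Total = 6,281 × 3.85 MiB = 24181.85 MiB
= 24181.85 × 1,048,576 bytes = 25,356,507,545.6 bytes
1 GiB = 1,073,741,824 bytes
25,356,507,545.6 / 1,073,741,824 = 23.62 GiB

23.62 GiB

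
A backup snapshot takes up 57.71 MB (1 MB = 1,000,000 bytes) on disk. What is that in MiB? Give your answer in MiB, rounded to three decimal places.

55.037 MiB

57.71 MB = 57.71 × 10^6 bytes = 57,710,000 bytes
1 MiB = 2^20 bytes = 1,048,576 bytes
57,710,000 / 1,048,576 = 55.037 MiB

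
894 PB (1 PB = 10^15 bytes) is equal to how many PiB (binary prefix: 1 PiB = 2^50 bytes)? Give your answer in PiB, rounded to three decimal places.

794.032 PiB

894 PB = 894 × 10^15 bytes = 894,000,000,000,000,000 bytes
1 PiB = 2^50 bytes = 1,125,899,906,842,624 bytes
894,000,000,000,000,000 / 1,125,899,906,842,624 = 794.032 PiB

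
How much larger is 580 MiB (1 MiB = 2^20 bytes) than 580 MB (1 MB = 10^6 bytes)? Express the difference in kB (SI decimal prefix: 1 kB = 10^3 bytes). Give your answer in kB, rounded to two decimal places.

28,174.08 kB

580 MiB = 580 × 1,048,576 = 608,174,080 bytes
580 MB = 580 × 1,000,000 = 580,000,000 bytes
difference = 28,174,080 bytes
28,174,080 / 1,000 = 28,174.08 kB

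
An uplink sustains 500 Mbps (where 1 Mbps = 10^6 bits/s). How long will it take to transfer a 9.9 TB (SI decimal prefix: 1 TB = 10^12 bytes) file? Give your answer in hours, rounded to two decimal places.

44.00 hours

9.9 TB = 9,900,000,000,000 bytes = 79,200,000,000,000 bits
500 Mbps = 500,000,000 bits/s
time = 79,200,000,000,000 / 500,000,000 = 158,400.0000 s
158,400.0000 s / 3600 = 44.00 hours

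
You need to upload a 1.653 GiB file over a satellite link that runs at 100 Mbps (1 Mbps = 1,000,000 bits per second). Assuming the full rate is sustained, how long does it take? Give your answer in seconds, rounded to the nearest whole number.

142 seconds

1.653 GiB = 1,774,895,235.072 bytes = 14,199,161,880.576 bits
100 Mbps = 100,000,000 bits/s
time = 14,199,161,880.576 / 100,000,000 = 142 s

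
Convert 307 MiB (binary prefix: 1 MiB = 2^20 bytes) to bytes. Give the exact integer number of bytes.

321,912,832 bytes

307 × 1,048,576 = 321,912,832 bytes  (1 MiB = 2^20 bytes)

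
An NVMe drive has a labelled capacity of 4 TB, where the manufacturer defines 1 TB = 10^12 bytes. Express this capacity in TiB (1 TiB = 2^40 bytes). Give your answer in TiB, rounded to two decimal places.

4 TB = 4 × 10^12 bytes = 4,000,000,000,000 bytes
1 TiB = 2^40 bytes = 1,099,511,627,776 bytes
4,000,000,000,000 / 1,099,511,627,776 = 3.64 TiB

3.64 TiB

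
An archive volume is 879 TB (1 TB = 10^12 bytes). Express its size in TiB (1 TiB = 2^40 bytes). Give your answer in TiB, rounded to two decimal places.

799.45 TiB

879 TB × 1,000,000,000,000 bytes/TB = 879,000,000,000,000 bytes
1 TiB = 1,099,511,627,776 bytes
879,000,000,000,000 / 1,099,511,627,776 = 799.45 TiB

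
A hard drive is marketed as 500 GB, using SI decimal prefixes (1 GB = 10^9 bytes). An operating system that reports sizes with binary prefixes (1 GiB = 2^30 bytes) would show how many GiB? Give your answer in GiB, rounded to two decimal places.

465.66 GiB

500 GB × 1,000,000,000 bytes/GB = 500,000,000,000 bytes
1 GiB = 2^30 bytes = 1,073,741,824 bytes
500,000,000,000 / 1,073,741,824 = 465.66 GiB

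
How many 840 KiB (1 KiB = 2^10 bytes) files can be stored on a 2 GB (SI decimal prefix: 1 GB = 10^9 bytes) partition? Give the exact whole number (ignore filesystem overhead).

2,325

Capacity: 2 GB = 2,000,000,000 bytes
Per item: 840 KiB = 860,160 bytes
⌊2,000,000,000 / 860,160⌋ = 2,325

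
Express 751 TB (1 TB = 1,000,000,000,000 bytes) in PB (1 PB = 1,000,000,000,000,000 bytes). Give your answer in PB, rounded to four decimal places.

0.7510 PB

751 TB × 1,000,000,000,000 bytes/TB = 751,000,000,000,000 bytes
1 PB = 10^15 bytes = 1,000,000,000,000,000 bytes
751,000,000,000,000 / 1,000,000,000,000,000 = 0.7510 PB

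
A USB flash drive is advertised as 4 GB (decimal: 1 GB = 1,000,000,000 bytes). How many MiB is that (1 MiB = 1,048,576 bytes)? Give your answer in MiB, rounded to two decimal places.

3,814.70 MiB

4 GB = 4 × 10^9 bytes = 4,000,000,000 bytes
1 MiB = 1,048,576 bytes
4,000,000,000 / 1,048,576 = 3,814.70 MiB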